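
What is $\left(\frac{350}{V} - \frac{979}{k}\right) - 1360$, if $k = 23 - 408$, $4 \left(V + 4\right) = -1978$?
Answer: $- \frac{47392967}{34895} \approx -1358.2$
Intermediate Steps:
$V = - \frac{997}{2}$ ($V = -4 + \frac{1}{4} \left(-1978\right) = -4 - \frac{989}{2} = - \frac{997}{2} \approx -498.5$)
$k = -385$ ($k = 23 - 408 = -385$)
$\left(\frac{350}{V} - \frac{979}{k}\right) - 1360 = \left(\frac{350}{- \frac{997}{2}} - \frac{979}{-385}\right) - 1360 = \left(350 \left(- \frac{2}{997}\right) - - \frac{89}{35}\right) - 1360 = \left(- \frac{700}{997} + \frac{89}{35}\right) - 1360 = \frac{64233}{34895} - 1360 = - \frac{47392967}{34895}$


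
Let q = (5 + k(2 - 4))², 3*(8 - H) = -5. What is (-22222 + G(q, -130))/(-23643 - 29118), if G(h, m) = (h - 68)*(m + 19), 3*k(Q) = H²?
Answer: 38811094/12820923 ≈ 3.0272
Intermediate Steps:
H = 29/3 (H = 8 - ⅓*(-5) = 8 + 5/3 = 29/3 ≈ 9.6667)
k(Q) = 841/27 (k(Q) = (29/3)²/3 = (⅓)*(841/9) = 841/27)
q = 952576/729 (q = (5 + 841/27)² = (976/27)² = 952576/729 ≈ 1306.7)
G(h, m) = (-68 + h)*(19 + m)
(-22222 + G(q, -130))/(-23643 - 29118) = (-22222 + (-1292 - 68*(-130) + 19*(952576/729) + (952576/729)*(-130)))/(-23643 - 29118) = (-22222 + (-1292 + 8840 + 18098944/729 - 123834880/729))/(-52761) = (-22222 - 33411148/243)*(-1/52761) = -38811094/243*(-1/52761) = 38811094/12820923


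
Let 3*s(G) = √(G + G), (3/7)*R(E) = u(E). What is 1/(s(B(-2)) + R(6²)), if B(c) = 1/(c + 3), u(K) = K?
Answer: 378/31751 - 3*√2/63502 ≈ 0.011838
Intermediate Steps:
R(E) = 7*E/3
B(c) = 1/(3 + c)
s(G) = √2*√G/3 (s(G) = √(G + G)/3 = √(2*G)/3 = (√2*√G)/3 = √2*√G/3)
1/(s(B(-2)) + R(6²)) = 1/(√2*√(1/(3 - 2))/3 + (7/3)*6²) = 1/(√2*√(1/1)/3 + (7/3)*36) = 1/(√2*√1/3 + 84) = 1/((⅓)*√2*1 + 84) = 1/(√2/3 + 84) = 1/(84 + √2/3)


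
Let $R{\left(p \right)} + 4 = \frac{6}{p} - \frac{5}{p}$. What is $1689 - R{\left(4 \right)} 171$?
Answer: $\frac{9321}{4} \approx 2330.3$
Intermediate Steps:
$R{\left(p \right)} = -4 + \frac{1}{p}$ ($R{\left(p \right)} = -4 + \left(\frac{6}{p} - \frac{5}{p}\right) = -4 + \frac{1}{p}$)
$1689 - R{\left(4 \right)} 171 = 1689 - \left(-4 + \frac{1}{4}\right) 171 = 1689 - \left(- \frac{15}{4}\right) 171 = 1689 - - \frac{2565}{4} = 1689 + \frac{2565}{4} = \frac{9321}{4}$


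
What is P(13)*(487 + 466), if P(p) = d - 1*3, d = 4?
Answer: 953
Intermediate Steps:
P(p) = 1 (P(p) = 4 - 1*3 = 4 - 3 = 1)
P(13)*(487 + 466) = 1*(487 + 466) = 1*953 = 953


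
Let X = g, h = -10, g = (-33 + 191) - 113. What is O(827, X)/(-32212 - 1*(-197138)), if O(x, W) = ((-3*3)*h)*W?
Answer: 2025/82463 ≈ 0.024556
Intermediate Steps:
g = 45 (g = 158 - 113 = 45)
X = 45
O(x, W) = 90*W (O(x, W) = (-3*3*(-10))*W = (-9*(-10))*W = 90*W)
O(827, X)/(-32212 - 1*(-197138)) = (90*45)/(-32212 - 1*(-197138)) = 4050/(-32212 + 197138) = 4050/164926 = 4050*(1/164926) = 2025/82463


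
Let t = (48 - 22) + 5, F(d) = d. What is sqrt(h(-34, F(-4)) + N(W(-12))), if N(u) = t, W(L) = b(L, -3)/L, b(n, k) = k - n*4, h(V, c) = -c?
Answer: sqrt(35) ≈ 5.9161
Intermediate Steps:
b(n, k) = k - 4*n
W(L) = (-3 - 4*L)/L
t = 31 (t = 26 + 5 = 31)
N(u) = 31
sqrt(h(-34, F(-4)) + N(W(-12))) = sqrt(-1*(-4) + 31) = sqrt(4 + 31) = sqrt(35)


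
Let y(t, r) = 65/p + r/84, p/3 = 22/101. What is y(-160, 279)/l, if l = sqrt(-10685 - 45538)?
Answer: -94979*I*sqrt(6247)/17316684 ≈ -0.43351*I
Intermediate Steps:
p = 66/101 (p = 3*(22/101) = 66/101 ≈ 0.65347)
y(t, r) = 6565/66 + r/84 (y(t, r) = 65/(66/101) + r/84 = 65*(101/66) + r*(1/84) = 6565/66 + r/84)
l = 3*I*sqrt(6247) (l = sqrt(-56223) = 3*I*sqrt(6247) ≈ 237.11*I)
y(-160, 279)/l = (6565/66 + (1/84)*279)/((3*I*sqrt(6247))) = (6565/66 + 93/28)*(-I*sqrt(6247)/18741) = 94979*(-I*sqrt(6247)/18741)/924 = -94979*I*sqrt(6247)/17316684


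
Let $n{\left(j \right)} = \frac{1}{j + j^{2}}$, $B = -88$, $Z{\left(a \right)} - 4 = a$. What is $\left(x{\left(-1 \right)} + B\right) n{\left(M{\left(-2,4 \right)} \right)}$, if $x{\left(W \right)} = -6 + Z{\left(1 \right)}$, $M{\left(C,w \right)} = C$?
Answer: $- \frac{89}{2} \approx -44.5$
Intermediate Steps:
$Z{\left(a \right)} = 4 + a$
$x{\left(W \right)} = -1$ ($x{\left(W \right)} = -6 + \left(4 + 1\right) = -6 + 5 = -1$)
$\left(x{\left(-1 \right)} + B\right) n{\left(M{\left(-2,4 \right)} \right)} = \left(-1 - 88\right) \frac{1}{\left(-2\right) \left(1 - 2\right)} = - 89 \left(- \frac{1}{2 \left(-1\right)}\right) = - 89 \left(\left(- \frac{1}{2}\right) \left(-1\right)\right) = \left(-89\right) \frac{1}{2} = - \frac{89}{2}$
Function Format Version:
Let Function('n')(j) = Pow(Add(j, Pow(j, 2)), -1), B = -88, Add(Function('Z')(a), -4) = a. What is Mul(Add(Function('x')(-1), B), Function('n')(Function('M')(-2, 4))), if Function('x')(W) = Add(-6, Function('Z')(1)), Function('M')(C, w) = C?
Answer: Rational(-89, 2) ≈ -44.500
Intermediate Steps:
Function('Z')(a) = Add(4, a)
Function('x')(W) = -1 (Function('x')(W) = Add(-6, Add(4, 1)) = Add(-6, 5) = -1)
Mul(Add(Function('x')(-1), B), Function('n')(Function('M')(-2, 4))) = Mul(Add(-1, -88), Mul(Pow(-2, -1), Pow(Add(1, -2), -1))) = Mul(-89, Mul(Rational(-1, 2), Pow(-1, -1))) = Mul(-89, Mul(Rational(-1, 2), -1)) = Mul(-89, Rational(1, 2)) = Rational(-89, 2)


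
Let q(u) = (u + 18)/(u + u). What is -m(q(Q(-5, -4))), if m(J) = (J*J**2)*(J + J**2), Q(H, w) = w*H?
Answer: -5082519/3200000 ≈ -1.5883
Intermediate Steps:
Q(H, w) = H*w
q(u) = (18 + u)/(2*u) (q(u) = (18 + u)/((2*u)) = (18 + u)*(1/(2*u)) = (18 + u)/(2*u))
m(J) = J**3*(J + J**2)
-m(q(Q(-5, -4))) = -((18 - 5*(-4))/(2*((-5*(-4)))))**4*(1 + (18 - 5*(-4))/(2*((-5*(-4))))) = -((1/2)*(18 + 20)/20)**4*(1 + (1/2)*(18 + 20)/20) = -((1/2)*(1/20)*38)**4*(1 + (1/2)*(1/20)*38) = -(19/20)**4*(1 + 19/20) = -130321*39/(160000*20) = -1*5082519/3200000 = -5082519/3200000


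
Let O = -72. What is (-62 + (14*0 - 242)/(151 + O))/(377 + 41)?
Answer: -2570/16511 ≈ -0.15565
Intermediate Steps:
(-62 + (14*0 - 242)/(151 + O))/(377 + 41) = (-62 + (14*0 - 242)/(151 - 72))/(377 + 41) = (-62 + (0 - 242)/79)/418 = (-62 - 242*1/79)*(1/418) = (-62 - 242/79)*(1/418) = -5140/79*1/418 = -2570/16511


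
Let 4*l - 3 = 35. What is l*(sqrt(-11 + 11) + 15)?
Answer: 285/2 ≈ 142.50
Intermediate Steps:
l = 19/2 (l = 3/4 + (1/4)*35 = 3/4 + 35/4 = 19/2 ≈ 9.5000)
l*(sqrt(-11 + 11) + 15) = 19*(sqrt(-11 + 11) + 15)/2 = 19*(sqrt(0) + 15)/2 = 19*(0 + 15)/2 = (19/2)*15 = 285/2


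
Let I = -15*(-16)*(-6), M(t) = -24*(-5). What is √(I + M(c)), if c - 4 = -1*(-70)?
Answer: 2*I*√330 ≈ 36.332*I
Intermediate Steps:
c = 74 (c = 4 - 1*(-70) = 4 + 70 = 74)
M(t) = 120
I = -1440 (I = 240*(-6) = -1440)
√(I + M(c)) = √(-1440 + 120) = √(-1320) = 2*I*√330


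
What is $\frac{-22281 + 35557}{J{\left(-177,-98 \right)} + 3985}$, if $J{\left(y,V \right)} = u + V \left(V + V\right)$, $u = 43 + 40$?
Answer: $\frac{3319}{5819} \approx 0.57037$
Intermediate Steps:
$u = 83$
$J{\left(y,V \right)} = 83 + 2 V^{2}$ ($J{\left(y,V \right)} = 83 + V \left(V + V\right) = 83 + V 2 V = 83 + 2 V^{2}$)
$\frac{-22281 + 35557}{J{\left(-177,-98 \right)} + 3985} = \frac{-22281 + 35557}{\left(83 + 2 \left(-98\right)^{2}\right) + 3985} = \frac{13276}{\left(83 + 2 \cdot 9604\right) + 3985} = \frac{13276}{\left(83 + 19208\right) + 3985} = \frac{13276}{19291 + 3985} = \frac{13276}{23276} = 13276 \cdot \frac{1}{23276} = \frac{3319}{5819}$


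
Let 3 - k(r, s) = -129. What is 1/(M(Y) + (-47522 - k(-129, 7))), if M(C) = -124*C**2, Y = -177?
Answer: -1/3932450 ≈ -2.5429e-7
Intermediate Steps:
k(r, s) = 132 (k(r, s) = 3 - 1*(-129) = 3 + 129 = 132)
1/(M(Y) + (-47522 - k(-129, 7))) = 1/(-124*(-177)**2 + (-47522 - 1*132)) = 1/(-124*31329 + (-47522 - 132)) = 1/(-3884796 - 47654) = 1/(-3932450) = -1/3932450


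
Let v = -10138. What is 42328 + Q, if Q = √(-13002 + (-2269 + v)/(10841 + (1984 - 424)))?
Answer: 42328 + I*√1999663841809/12401 ≈ 42328.0 + 114.03*I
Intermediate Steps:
Q = I*√1999663841809/12401 (Q = √(-13002 + (-2269 - 10138)/(10841 + (1984 - 424))) = √(-13002 - 12407/(10841 + 1560)) = √(-13002 - 12407/12401) = √(-161250209/12401) = I*√1999663841809/12401 ≈ 114.03*I)
42328 + Q = 42328 + I*√1999663841809/12401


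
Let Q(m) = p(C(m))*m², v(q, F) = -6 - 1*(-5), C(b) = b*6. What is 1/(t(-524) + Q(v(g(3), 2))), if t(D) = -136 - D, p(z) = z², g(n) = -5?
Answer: 1/424 ≈ 0.0023585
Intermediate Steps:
C(b) = 6*b
v(q, F) = -1 (v(q, F) = -6 + 5 = -1)
Q(m) = 36*m⁴ (Q(m) = (6*m)²*m² = (36*m²)*m² = 36*m⁴)
1/(t(-524) + Q(v(g(3), 2))) = 1/((-136 - 1*(-524)) + 36*(-1)⁴) = 1/((-136 + 524) + 36*1) = 1/(388 + 36) = 1/424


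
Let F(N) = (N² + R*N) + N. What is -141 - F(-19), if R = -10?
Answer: -673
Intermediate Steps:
F(N) = N² - 9*N (F(N) = (N² - 10*N) + N = N² - 9*N)
-141 - F(-19) = -141 - (-19)*(-9 - 19) = -141 - (-19)*(-28) = -141 - 1*532 = -141 - 532 = -673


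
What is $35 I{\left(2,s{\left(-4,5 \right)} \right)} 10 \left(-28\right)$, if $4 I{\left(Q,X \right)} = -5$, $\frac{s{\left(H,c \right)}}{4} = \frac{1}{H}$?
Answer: $12250$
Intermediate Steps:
$s{\left(H,c \right)} = \frac{4}{H}$
$I{\left(Q,X \right)} = - \frac{5}{4}$ ($I{\left(Q,X \right)} = \frac{1}{4} \left(-5\right) = - \frac{5}{4}$)
$35 I{\left(2,s{\left(-4,5 \right)} \right)} 10 \left(-28\right) = 35 \left(\left(- \frac{5}{4}\right) 10\right) \left(-28\right) = 35 \left(- \frac{25}{2}\right) \left(-28\right) = \left(- \frac{875}{2}\right) \left(-28\right) = 12250$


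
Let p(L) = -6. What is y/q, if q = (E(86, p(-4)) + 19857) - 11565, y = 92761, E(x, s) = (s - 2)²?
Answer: 92761/8356 ≈ 11.101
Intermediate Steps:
E(x, s) = (-2 + s)²
q = 8356 (q = ((-2 - 6)² + 19857) - 11565 = ((-8)² + 19857) - 11565 = (64 + 19857) - 11565 = 19921 - 11565 = 8356)
y/q = 92761/8356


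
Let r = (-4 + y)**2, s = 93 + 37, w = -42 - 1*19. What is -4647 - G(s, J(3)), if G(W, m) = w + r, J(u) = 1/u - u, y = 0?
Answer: -4602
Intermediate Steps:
w = -61 (w = -42 - 19 = -61)
s = 130
r = 16 (r = (-4 + 0)**2 = (-4)**2 = 16)
G(W, m) = -45 (G(W, m) = -61 + 16 = -45)
-4647 - G(s, J(3)) = -4647 - 1*(-45) = -4647 + 45 = -4602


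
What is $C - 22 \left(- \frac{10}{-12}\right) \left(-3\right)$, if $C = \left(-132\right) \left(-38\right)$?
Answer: $5071$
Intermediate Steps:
$C = 5016$
$C - 22 \left(- \frac{10}{-12}\right) \left(-3\right) = 5016 - 22 \left(- \frac{10}{-12}\right) \left(-3\right) = 5016 - 22 \left(\left(-10\right) \left(- \frac{1}{12}\right)\right) \left(-3\right) = 5016 - 22 \cdot \frac{5}{6} \left(-3\right) = 5016 - \frac{55}{3} \left(-3\right) = 5016 - -55 = 5016 + 55 = 5071$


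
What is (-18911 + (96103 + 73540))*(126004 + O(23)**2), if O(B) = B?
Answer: 19072572156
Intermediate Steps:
(-18911 + (96103 + 73540))*(126004 + O(23)**2) = (-18911 + (96103 + 73540))*(126004 + 23**2) = (-18911 + 169643)*(126004 + 529) = 150732*126533 = 19072572156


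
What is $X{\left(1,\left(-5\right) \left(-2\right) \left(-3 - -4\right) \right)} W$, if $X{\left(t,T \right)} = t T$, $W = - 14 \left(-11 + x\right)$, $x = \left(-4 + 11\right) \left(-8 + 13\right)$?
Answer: $-3360$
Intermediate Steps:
$x = 35$ ($x = 7 \cdot 5 = 35$)
$W = -336$ ($W = - 14 \left(-11 + 35\right) = \left(-14\right) 24 = -336$)
$X{\left(t,T \right)} = T t$
$X{\left(1,\left(-5\right) \left(-2\right) \left(-3 - -4\right) \right)} W = \left(-5\right) \left(-2\right) \left(-3 - -4\right) 1 \left(-336\right) = 10 \left(-3 + 4\right) 1 \left(-336\right) = 10 \cdot 1 \cdot 1 \left(-336\right) = 10 \cdot 1 \left(-336\right) = 10 \left(-336\right) = -3360$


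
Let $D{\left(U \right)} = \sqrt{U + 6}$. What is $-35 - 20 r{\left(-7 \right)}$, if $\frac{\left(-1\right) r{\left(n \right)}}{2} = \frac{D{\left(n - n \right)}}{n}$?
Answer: $-35 - \frac{40 \sqrt{6}}{7} \approx -48.997$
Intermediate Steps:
$D{\left(U \right)} = \sqrt{6 + U}$
$r{\left(n \right)} = - \frac{2 \sqrt{6}}{n}$ ($r{\left(n \right)} = - 2 \frac{\sqrt{6 + \left(n - n\right)}}{n} = - 2 \frac{\sqrt{6 + 0}}{n} = - 2 \frac{\sqrt{6}}{n} = - \frac{2 \sqrt{6}}{n}$)
$-35 - 20 r{\left(-7 \right)} = -35 - 20 \left(- \frac{2 \sqrt{6}}{-7}\right) = -35 - 20 \left(\left(-2\right) \sqrt{6} \left(- \frac{1}{7}\right)\right) = -35 - 20 \frac{2 \sqrt{6}}{7} = -35 - \frac{40 \sqrt{6}}{7}$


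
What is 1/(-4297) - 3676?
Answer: -15795773/4297 ≈ -3676.0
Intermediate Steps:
1/(-4297) - 3676 = -1/4297 - 3676 = -15795773/4297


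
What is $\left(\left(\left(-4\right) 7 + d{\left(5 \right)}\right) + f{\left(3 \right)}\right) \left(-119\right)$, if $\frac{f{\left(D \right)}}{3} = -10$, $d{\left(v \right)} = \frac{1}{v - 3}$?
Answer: $\frac{13685}{2} \approx 6842.5$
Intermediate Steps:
$d{\left(v \right)} = \frac{1}{-3 + v}$
$f{\left(D \right)} = -30$ ($f{\left(D \right)} = 3 \left(-10\right) = -30$)
$\left(\left(\left(-4\right) 7 + d{\left(5 \right)}\right) + f{\left(3 \right)}\right) \left(-119\right) = \left(\left(\left(-4\right) 7 + \frac{1}{-3 + 5}\right) - 30\right) \left(-119\right) = \left(\left(-28 + \frac{1}{2}\right) - 30\right) \left(-119\right) = \left(- \frac{55}{2} - 30\right) \left(-119\right) = \left(- \frac{115}{2}\right) \left(-119\right) = \frac{13685}{2}$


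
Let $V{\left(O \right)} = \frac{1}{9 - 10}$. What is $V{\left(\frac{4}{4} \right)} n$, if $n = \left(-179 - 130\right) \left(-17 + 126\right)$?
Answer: $33681$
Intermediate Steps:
$V{\left(O \right)} = -1$ ($V{\left(O \right)} = \frac{1}{-1} = -1$)
$n = -33681$ ($n = \left(-309\right) 109 = -33681$)
$V{\left(\frac{4}{4} \right)} n = \left(-1\right) \left(-33681\right) = 33681$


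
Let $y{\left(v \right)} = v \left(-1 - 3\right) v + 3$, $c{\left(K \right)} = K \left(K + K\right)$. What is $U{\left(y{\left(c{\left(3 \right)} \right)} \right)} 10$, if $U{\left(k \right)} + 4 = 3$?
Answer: $-10$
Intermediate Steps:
$c{\left(K \right)} = 2 K^{2}$ ($c{\left(K \right)} = K 2 K = 2 K^{2}$)
$y{\left(v \right)} = 3 - 4 v^{2}$ ($y{\left(v \right)} = v \left(-4\right) v + 3 = - 4 v v + 3 = - 4 v^{2} + 3 = 3 - 4 v^{2}$)
$U{\left(k \right)} = -1$ ($U{\left(k \right)} = -4 + 3 = -1$)
$U{\left(y{\left(c{\left(3 \right)} \right)} \right)} 10 = \left(-1\right) 10 = -10$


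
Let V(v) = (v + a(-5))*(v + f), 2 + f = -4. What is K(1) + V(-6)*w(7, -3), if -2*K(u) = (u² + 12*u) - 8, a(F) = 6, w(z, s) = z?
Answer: -5/2 ≈ -2.5000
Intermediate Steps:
f = -6 (f = -2 - 4 = -6)
K(u) = 4 - 6*u - u²/2 (K(u) = -((u² + 12*u) - 8)/2 = -(-8 + u² + 12*u)/2 = 4 - 6*u - u²/2)
V(v) = (-6 + v)*(6 + v) (V(v) = (v + 6)*(v - 6) = (6 + v)*(-6 + v) = (-6 + v)*(6 + v))
K(1) + V(-6)*w(7, -3) = (4 - 6*1 - ½*1²) + (-36 + (-6)²)*7 = (4 - 6 - ½*1) + (-36 + 36)*7 = (4 - 6 - ½) + 0*7 = -5/2 + 0 = -5/2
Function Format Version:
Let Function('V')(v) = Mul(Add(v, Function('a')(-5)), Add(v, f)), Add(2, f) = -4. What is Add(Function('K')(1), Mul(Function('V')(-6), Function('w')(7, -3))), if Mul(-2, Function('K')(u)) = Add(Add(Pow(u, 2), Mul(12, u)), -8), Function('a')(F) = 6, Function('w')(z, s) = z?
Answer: Rational(-5, 2) ≈ -2.5000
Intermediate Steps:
f = -6 (f = Add(-2, -4) = -6)
Function('K')(u) = Add(4, Mul(-6, u), Mul(Rational(-1, 2), Pow(u, 2))) (Function('K')(u) = Mul(Rational(-1, 2), Add(Add(Pow(u, 2), Mul(12, u)), -8)) = Mul(Rational(-1, 2), Add(-8, Pow(u, 2), Mul(12, u))) = Add(4, Mul(-6, u), Mul(Rational(-1, 2), Pow(u, 2))))
Function('V')(v) = Mul(Add(-6, v), Add(6, v)) (Function('V')(v) = Mul(Add(v, 6), Add(v, -6)) = Mul(Add(6, v), Add(-6, v)) = Mul(Add(-6, v), Add(6, v)))
Add(Function('K')(1), Mul(Function('V')(-6), Function('w')(7, -3))) = Add(Add(4, Mul(-6, 1), Mul(Rational(-1, 2), Pow(1, 2))), Mul(Add(-36, Pow(-6, 2)), 7)) = Add(Add(4, -6, Mul(Rational(-1, 2), 1)), Mul(Add(-36, 36), 7)) = Add(Add(4, -6, Rational(-1, 2)), Mul(0, 7)) = Add(Rational(-5, 2), 0) = Rational(-5, 2)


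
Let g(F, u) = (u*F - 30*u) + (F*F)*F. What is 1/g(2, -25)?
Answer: 1/708 ≈ 0.0014124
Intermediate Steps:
g(F, u) = F**3 - 30*u + F*u (g(F, u) = (F*u - 30*u) + F**2*F = (-30*u + F*u) + F**3 = F**3 - 30*u + F*u)
1/g(2, -25) = 1/(2**3 - 30*(-25) + 2*(-25)) = 1/(8 + 750 - 50) = 1/708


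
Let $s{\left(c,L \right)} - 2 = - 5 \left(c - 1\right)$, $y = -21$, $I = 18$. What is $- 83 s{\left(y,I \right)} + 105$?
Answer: $-9191$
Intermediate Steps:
$s{\left(c,L \right)} = 7 - 5 c$ ($s{\left(c,L \right)} = 2 - 5 \left(c - 1\right) = 2 - 5 \left(-1 + c\right) = 2 - \left(-5 + 5 c\right) = 7 - 5 c$)
$- 83 s{\left(y,I \right)} + 105 = - 83 \left(7 - -105\right) + 105 = - 83 \left(7 + 105\right) + 105 = \left(-83\right) 112 + 105 = -9296 + 105 = -9191$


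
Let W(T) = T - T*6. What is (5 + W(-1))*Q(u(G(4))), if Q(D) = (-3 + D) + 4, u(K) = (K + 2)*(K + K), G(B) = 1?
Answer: 70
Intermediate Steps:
u(K) = 2*K*(2 + K) (u(K) = (2 + K)*(2*K) = 2*K*(2 + K))
W(T) = -5*T (W(T) = T - 6*T = -5*T)
Q(D) = 1 + D
(5 + W(-1))*Q(u(G(4))) = (5 - 5*(-1))*(1 + 2*1*(2 + 1)) = (5 + 5)*(1 + 2*1*3) = 10*(1 + 6) = 10*7 = 70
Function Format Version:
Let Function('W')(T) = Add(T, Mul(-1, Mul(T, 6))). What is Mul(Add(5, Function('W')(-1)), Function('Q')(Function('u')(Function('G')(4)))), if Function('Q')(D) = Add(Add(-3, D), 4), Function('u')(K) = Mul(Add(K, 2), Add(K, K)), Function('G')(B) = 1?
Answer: 70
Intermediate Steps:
Function('u')(K) = Mul(2, K, Add(2, K)) (Function('u')(K) = Mul(Add(2, K), Mul(2, K)) = Mul(2, K, Add(2, K)))
Function('W')(T) = Mul(-5, T) (Function('W')(T) = Add(T, Mul(-1, Mul(6, T))) = Add(T, Mul(-6, T)) = Mul(-5, T))
Function('Q')(D) = Add(1, D)
Mul(Add(5, Function('W')(-1)), Function('Q')(Function('u')(Function('G')(4)))) = Mul(Add(5, Mul(-5, -1)), Add(1, Mul(2, 1, Add(2, 1)))) = Mul(Add(5, 5), Add(1, Mul(2, 1, 3))) = Mul(10, Add(1, 6)) = Mul(10, 7) = 70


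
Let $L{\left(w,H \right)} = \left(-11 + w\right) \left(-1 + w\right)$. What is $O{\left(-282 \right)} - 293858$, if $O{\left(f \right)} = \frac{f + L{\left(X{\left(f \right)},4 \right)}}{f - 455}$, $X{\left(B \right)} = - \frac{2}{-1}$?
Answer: $- \frac{216573055}{737} \approx -2.9386 \cdot 10^{5}$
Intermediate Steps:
$X{\left(B \right)} = 2$ ($X{\left(B \right)} = \left(-2\right) \left(-1\right) = 2$)
$L{\left(w,H \right)} = \left(-1 + w\right) \left(-11 + w\right)$
$O{\left(f \right)} = \frac{-9 + f}{-455 + f}$ ($O{\left(f \right)} = \frac{f + \left(11 + 2^{2} - 24\right)}{f - 455} = \frac{f + \left(11 + 4 - 24\right)}{-455 + f} = \frac{f - 9}{-455 + f} = \frac{-9 + f}{-455 + f}$)
$O{\left(-282 \right)} - 293858 = \frac{-9 - 282}{-455 - 282} - 293858 = \frac{1}{-737} \left(-291\right) - 293858 = \left(- \frac{1}{737}\right) \left(-291\right) - 293858 = \frac{291}{737} - 293858 = - \frac{216573055}{737}$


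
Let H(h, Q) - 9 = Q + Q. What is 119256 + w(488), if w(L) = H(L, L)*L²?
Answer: 234691096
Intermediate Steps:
H(h, Q) = 9 + 2*Q (H(h, Q) = 9 + (Q + Q) = 9 + 2*Q)
w(L) = L²*(9 + 2*L) (w(L) = (9 + 2*L)*L² = L²*(9 + 2*L))
119256 + w(488) = 119256 + 488²*(9 + 2*488) = 119256 + 238144*(9 + 976) = 119256 + 238144*985 = 119256 + 234571840 = 234691096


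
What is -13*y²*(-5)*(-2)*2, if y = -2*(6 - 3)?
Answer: -9360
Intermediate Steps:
y = -6 (y = -2*3 = -6)
-13*y²*(-5)*(-2)*2 = -13*(-6)²*(-5)*(-2)*2 = -13*36*(-5)*(-2)*2 = -(-2340)*(-2)*2 = -13*360*2 = -4680*2 = -9360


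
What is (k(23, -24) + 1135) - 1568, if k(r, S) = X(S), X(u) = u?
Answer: -457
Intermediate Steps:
k(r, S) = S
(k(23, -24) + 1135) - 1568 = (-24 + 1135) - 1568 = 1111 - 1568 = -457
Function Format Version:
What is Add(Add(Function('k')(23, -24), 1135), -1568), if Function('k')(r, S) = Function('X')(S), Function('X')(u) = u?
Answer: -457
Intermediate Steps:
Function('k')(r, S) = S
Add(Add(Function('k')(23, -24), 1135), -1568) = Add(Add(-24, 1135), -1568) = Add(1111, -1568) = -457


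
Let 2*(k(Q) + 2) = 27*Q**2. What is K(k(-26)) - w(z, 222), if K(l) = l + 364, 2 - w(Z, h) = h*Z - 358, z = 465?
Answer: 112358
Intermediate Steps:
w(Z, h) = 360 - Z*h (w(Z, h) = 2 - (h*Z - 358) = 2 - (Z*h - 358) = 2 - (-358 + Z*h) = 2 + (358 - Z*h) = 360 - Z*h)
k(Q) = -2 + 27*Q**2/2 (k(Q) = -2 + (27*Q**2)/2 = -2 + 27*Q**2/2)
K(l) = 364 + l
K(k(-26)) - w(z, 222) = (364 + (-2 + (27/2)*(-26)**2)) - (360 - 1*465*222) = (364 + (-2 + (27/2)*676)) - (360 - 103230) = (364 + (-2 + 9126)) - 1*(-102870) = (364 + 9124) + 102870 = 9488 + 102870 = 112358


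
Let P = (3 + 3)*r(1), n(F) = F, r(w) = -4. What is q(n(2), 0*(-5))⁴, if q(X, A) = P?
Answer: 331776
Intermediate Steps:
P = -24 (P = (3 + 3)*(-4) = 6*(-4) = -24)
q(X, A) = -24
q(n(2), 0*(-5))⁴ = (-24)⁴ = 331776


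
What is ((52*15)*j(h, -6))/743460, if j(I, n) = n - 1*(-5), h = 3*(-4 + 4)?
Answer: -13/12391 ≈ -0.0010491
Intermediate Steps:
h = 0 (h = 3*0 = 0)
j(I, n) = 5 + n (j(I, n) = n + 5 = 5 + n)
((52*15)*j(h, -6))/743460 = ((52*15)*(5 - 6))/743460 = (780*(-1))*(1/743460) = -780*1/743460 = -13/12391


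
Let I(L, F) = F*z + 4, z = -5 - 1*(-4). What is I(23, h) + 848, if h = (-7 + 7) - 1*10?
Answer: 862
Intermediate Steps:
z = -1 (z = -5 + 4 = -1)
h = -10 (h = 0 - 10 = -10)
I(L, F) = 4 - F (I(L, F) = F*(-1) + 4 = -F + 4 = 4 - F)
I(23, h) + 848 = (4 - 1*(-10)) + 848 = (4 + 10) + 848 = 14 + 848 = 862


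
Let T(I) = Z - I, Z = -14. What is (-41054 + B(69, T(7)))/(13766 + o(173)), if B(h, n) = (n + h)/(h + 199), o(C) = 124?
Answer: -1375303/465315 ≈ -2.9556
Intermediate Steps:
T(I) = -14 - I
B(h, n) = (h + n)/(199 + h)
(-41054 + B(69, T(7)))/(13766 + o(173)) = (-41054 + (69 + (-14 - 1*7))/(199 + 69))/(13766 + 124) = (-41054 + (69 + (-14 - 7))/268)/13890 = (-41054 + (69 - 21)/268)*(1/13890) = (-41054 + (1/268)*48)*(1/13890) = (-41054 + 12/67)*(1/13890) = -2750606/67*1/13890 = -1375303/465315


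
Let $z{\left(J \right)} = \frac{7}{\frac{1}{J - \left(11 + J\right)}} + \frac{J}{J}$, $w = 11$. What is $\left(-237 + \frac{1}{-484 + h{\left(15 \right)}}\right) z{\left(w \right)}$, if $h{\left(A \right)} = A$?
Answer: $\frac{8447704}{469} \approx 18012.0$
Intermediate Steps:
$z{\left(J \right)} = -76$ ($z{\left(J \right)} = \frac{7}{\frac{1}{-11}} + 1 = \frac{7}{- \frac{1}{11}} + 1 = 7 \left(-11\right) + 1 = -77 + 1 = -76$)
$\left(-237 + \frac{1}{-484 + h{\left(15 \right)}}\right) z{\left(w \right)} = \left(-237 + \frac{1}{-484 + 15}\right) \left(-76\right) = \left(-237 + \frac{1}{-469}\right) \left(-76\right) = \left(-237 - \frac{1}{469}\right) \left(-76\right) = \left(- \frac{111154}{469}\right) \left(-76\right) = \frac{8447704}{469}$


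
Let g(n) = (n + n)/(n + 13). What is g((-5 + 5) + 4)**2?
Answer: 64/289 ≈ 0.22145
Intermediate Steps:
g(n) = 2*n/(13 + n) (g(n) = (2*n)/(13 + n) = 2*n/(13 + n))
g((-5 + 5) + 4)**2 = (2*((-5 + 5) + 4)/(13 + ((-5 + 5) + 4)))**2 = (2*(0 + 4)/(13 + (0 + 4)))**2 = (2*4/(13 + 4))**2 = (2*4/17)**2 = (2*4*(1/17))**2 = (8/17)**2 = 64/289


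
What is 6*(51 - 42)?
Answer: 54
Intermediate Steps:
6*(51 - 42) = 6*9 = 54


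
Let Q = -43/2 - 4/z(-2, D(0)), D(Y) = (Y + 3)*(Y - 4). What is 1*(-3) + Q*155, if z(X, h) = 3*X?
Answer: -19393/6 ≈ -3232.2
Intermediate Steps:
D(Y) = (-4 + Y)*(3 + Y) (D(Y) = (3 + Y)*(-4 + Y) = (-4 + Y)*(3 + Y))
Q = -125/6 (Q = -43/2 - 4/(3*(-2)) = -43*1/2 - 4/(-6) = -43/2 - 4*(-1/6) = -43/2 + 2/3 = -125/6 ≈ -20.833)
1*(-3) + Q*155 = 1*(-3) - 125/6*155 = -3 - 19375/6 = -19393/6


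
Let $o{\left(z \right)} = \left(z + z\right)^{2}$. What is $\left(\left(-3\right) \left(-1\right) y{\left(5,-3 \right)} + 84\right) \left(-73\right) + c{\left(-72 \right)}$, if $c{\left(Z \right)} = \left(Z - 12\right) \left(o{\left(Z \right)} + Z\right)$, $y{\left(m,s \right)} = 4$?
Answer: $-1742784$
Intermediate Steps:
$o{\left(z \right)} = 4 z^{2}$ ($o{\left(z \right)} = \left(2 z\right)^{2} = 4 z^{2}$)
$c{\left(Z \right)} = \left(-12 + Z\right) \left(Z + 4 Z^{2}\right)$ ($c{\left(Z \right)} = \left(Z - 12\right) \left(4 Z^{2} + Z\right) = \left(-12 + Z\right) \left(Z + 4 Z^{2}\right)$)
$\left(\left(-3\right) \left(-1\right) y{\left(5,-3 \right)} + 84\right) \left(-73\right) + c{\left(-72 \right)} = \left(\left(-3\right) \left(-1\right) 4 + 84\right) \left(-73\right) - 72 \left(-12 - -3384 + 4 \left(-72\right)^{2}\right) = \left(3 \cdot 4 + 84\right) \left(-73\right) - 72 \left(-12 + 3384 + 4 \cdot 5184\right) = \left(12 + 84\right) \left(-73\right) - 72 \left(-12 + 3384 + 20736\right) = 96 \left(-73\right) - 1735776 = -7008 - 1735776 = -1742784$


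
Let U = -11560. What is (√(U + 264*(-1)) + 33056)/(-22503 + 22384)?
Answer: -33056/119 - 4*I*√739/119 ≈ -277.78 - 0.91377*I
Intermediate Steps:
(√(U + 264*(-1)) + 33056)/(-22503 + 22384) = (√(-11560 + 264*(-1)) + 33056)/(-22503 + 22384) = (√(-11560 - 264) + 33056)/(-119) = (√(-11824) + 33056)*(-1/119) = (4*I*√739 + 33056)*(-1/119) = (33056 + 4*I*√739)*(-1/119) = -33056/119 - 4*I*√739/119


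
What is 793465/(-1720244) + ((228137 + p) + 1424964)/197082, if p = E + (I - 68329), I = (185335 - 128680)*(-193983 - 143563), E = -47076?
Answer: -16447443692048513/169514564004 ≈ -97027.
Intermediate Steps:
I = -19123668630 (I = 56655*(-337546) = -19123668630)
p = -19123784035 (p = -47076 + (-19123668630 - 68329) = -47076 - 19123736959 = -19123784035)
793465/(-1720244) + ((228137 + p) + 1424964)/197082 = 793465/(-1720244) + ((228137 - 19123784035) + 1424964)/197082 = 793465*(-1/1720244) + (-19123555898 + 1424964)*(1/197082) = -793465/1720244 - 19122130934*1/197082 = -793465/1720244 - 9561065467/98541 = -16447443692048513/169514564004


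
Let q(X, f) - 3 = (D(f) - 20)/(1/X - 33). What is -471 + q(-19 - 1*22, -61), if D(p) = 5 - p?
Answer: -317779/677 ≈ -469.39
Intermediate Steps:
q(X, f) = 3 + (-15 - f)/(-33 + 1/X) (q(X, f) = 3 + ((5 - f) - 20)/(1/X - 33) = 3 + (-15 - f)/(1/X - 33) = 3 + (-15 - f)/(-33 + 1/X))
-471 + q(-19 - 1*22, -61) = -471 + (-3 + 114*(-19 - 1*22) + (-19 - 1*22)*(-61))/(-1 + 33*(-19 - 1*22)) = -471 + (-3 + 114*(-19 - 22) + (-19 - 22)*(-61))/(-1 + 33*(-19 - 22)) = -471 + (-3 + 114*(-41) - 41*(-61))/(-1 + 33*(-41)) = -471 + (-3 - 4674 + 2501)/(-1 - 1353) = -471 - 2176/(-1354) = -471 - 1/1354*(-2176) = -471 + 1088/677 = -317779/677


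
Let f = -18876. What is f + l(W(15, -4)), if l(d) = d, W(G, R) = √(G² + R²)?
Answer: -18876 + √241 ≈ -18860.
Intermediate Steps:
f + l(W(15, -4)) = -18876 + √(15² + (-4)²) = -18876 + √(225 + 16) = -18876 + √241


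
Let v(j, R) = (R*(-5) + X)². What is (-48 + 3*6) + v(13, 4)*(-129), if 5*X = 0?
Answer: -51630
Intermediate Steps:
X = 0 (X = (⅕)*0 = 0)
v(j, R) = 25*R² (v(j, R) = (R*(-5) + 0)² = (-5*R + 0)² = (-5*R)² = 25*R²)
(-48 + 3*6) + v(13, 4)*(-129) = (-48 + 3*6) + (25*4²)*(-129) = (-48 + 18) + (25*16)*(-129) = -30 + 400*(-129) = -30 - 51600 = -51630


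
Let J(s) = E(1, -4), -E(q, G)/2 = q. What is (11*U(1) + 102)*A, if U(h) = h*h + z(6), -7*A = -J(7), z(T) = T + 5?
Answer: -468/7 ≈ -66.857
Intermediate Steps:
z(T) = 5 + T
E(q, G) = -2*q
J(s) = -2 (J(s) = -2*1 = -2)
A = -2/7 (A = -(-1)*(-2)/7 = -1/7*2 = -2/7 ≈ -0.28571)
U(h) = 11 + h**2 (U(h) = h*h + (5 + 6) = h**2 + 11 = 11 + h**2)
(11*U(1) + 102)*A = (11*(11 + 1**2) + 102)*(-2/7) = (11*(11 + 1) + 102)*(-2/7) = (11*12 + 102)*(-2/7) = (132 + 102)*(-2/7) = 234*(-2/7) = -468/7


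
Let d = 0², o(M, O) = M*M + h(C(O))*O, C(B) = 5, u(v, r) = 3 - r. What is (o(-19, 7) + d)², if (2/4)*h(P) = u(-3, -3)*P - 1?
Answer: 588289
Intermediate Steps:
h(P) = -2 + 12*P (h(P) = 2*((3 - 1*(-3))*P - 1) = 2*((3 + 3)*P - 1) = 2*(6*P - 1) = 2*(-1 + 6*P) = -2 + 12*P)
o(M, O) = M² + 58*O (o(M, O) = M*M + (-2 + 12*5)*O = M² + (-2 + 60)*O = M² + 58*O)
d = 0
(o(-19, 7) + d)² = (((-19)² + 58*7) + 0)² = ((361 + 406) + 0)² = (767 + 0)² = 767² = 588289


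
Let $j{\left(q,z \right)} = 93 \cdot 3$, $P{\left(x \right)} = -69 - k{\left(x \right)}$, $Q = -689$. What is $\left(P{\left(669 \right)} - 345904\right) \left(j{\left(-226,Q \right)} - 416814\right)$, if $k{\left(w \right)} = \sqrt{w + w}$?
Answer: $144109863555 + 416535 \sqrt{1338} \approx 1.4413 \cdot 10^{11}$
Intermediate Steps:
$k{\left(w \right)} = \sqrt{2} \sqrt{w}$ ($k{\left(w \right)} = \sqrt{2 w} = \sqrt{2} \sqrt{w}$)
$P{\left(x \right)} = -69 - \sqrt{2} \sqrt{x}$
$j{\left(q,z \right)} = 279$
$\left(P{\left(669 \right)} - 345904\right) \left(j{\left(-226,Q \right)} - 416814\right) = \left(\left(-69 - \sqrt{2} \sqrt{669}\right) - 345904\right) \left(279 - 416814\right) = \left(\left(-69 - \sqrt{1338}\right) - 345904\right) \left(-416535\right) = \left(-345973 - \sqrt{1338}\right) \left(-416535\right) = 144109863555 + 416535 \sqrt{1338}$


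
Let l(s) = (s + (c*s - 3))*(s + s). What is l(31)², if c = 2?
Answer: 31136400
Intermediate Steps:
l(s) = 2*s*(-3 + 3*s) (l(s) = (s + (2*s - 3))*(s + s) = (s + (-3 + 2*s))*(2*s) = (-3 + 3*s)*(2*s) = 2*s*(-3 + 3*s))
l(31)² = (6*31*(-1 + 31))² = (6*31*30)² = 5580² = 31136400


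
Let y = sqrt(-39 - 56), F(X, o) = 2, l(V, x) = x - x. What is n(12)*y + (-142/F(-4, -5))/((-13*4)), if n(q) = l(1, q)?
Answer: 71/52 ≈ 1.3654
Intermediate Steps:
l(V, x) = 0
n(q) = 0
y = I*sqrt(95) (y = sqrt(-95) = I*sqrt(95) ≈ 9.7468*I)
n(12)*y + (-142/F(-4, -5))/((-13*4)) = 0*(I*sqrt(95)) + (-142/2)/((-13*4)) = 0 - 142*1/2/(-52) = 0 - 71*(-1/52) = 0 + 71/52 = 71/52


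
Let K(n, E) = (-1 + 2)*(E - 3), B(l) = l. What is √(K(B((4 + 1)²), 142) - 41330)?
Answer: I*√41191 ≈ 202.96*I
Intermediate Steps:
K(n, E) = -3 + E (K(n, E) = 1*(-3 + E) = -3 + E)
√(K(B((4 + 1)²), 142) - 41330) = √((-3 + 142) - 41330) = √(139 - 41330) = √(-41191) = I*√41191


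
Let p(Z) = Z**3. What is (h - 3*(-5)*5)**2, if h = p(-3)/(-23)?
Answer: 3069504/529 ≈ 5802.5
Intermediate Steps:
h = 27/23 (h = (-3)**3/(-23) = -27*(-1/23) = 27/23 ≈ 1.1739)
(h - 3*(-5)*5)**2 = (27/23 - 3*(-5)*5)**2 = (27/23 + 15*5)**2 = (27/23 + 75)**2 = (1752/23)**2 = 3069504/529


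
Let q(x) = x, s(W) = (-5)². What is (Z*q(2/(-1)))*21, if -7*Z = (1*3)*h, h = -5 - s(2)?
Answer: -540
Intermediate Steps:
s(W) = 25
h = -30 (h = -5 - 1*25 = -5 - 25 = -30)
Z = 90/7 (Z = -1*3*(-30)/7 = -3*(-30)/7 = -⅐*(-90) = 90/7 ≈ 12.857)
(Z*q(2/(-1)))*21 = (90*(2/(-1))/7)*21 = (90*(2*(-1))/7)*21 = ((90/7)*(-2))*21 = -180/7*21 = -540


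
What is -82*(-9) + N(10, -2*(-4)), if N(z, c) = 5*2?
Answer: 748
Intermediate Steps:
N(z, c) = 10
-82*(-9) + N(10, -2*(-4)) = -82*(-9) + 10 = 738 + 10 = 748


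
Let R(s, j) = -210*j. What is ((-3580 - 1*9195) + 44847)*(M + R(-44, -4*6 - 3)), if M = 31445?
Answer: 1190352280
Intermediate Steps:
((-3580 - 1*9195) + 44847)*(M + R(-44, -4*6 - 3)) = ((-3580 - 1*9195) + 44847)*(31445 - 210*(-4*6 - 3)) = ((-3580 - 9195) + 44847)*(31445 - 210*(-24 - 3)) = (-12775 + 44847)*(31445 - 210*(-27)) = 32072*(31445 + 5670) = 32072*37115 = 1190352280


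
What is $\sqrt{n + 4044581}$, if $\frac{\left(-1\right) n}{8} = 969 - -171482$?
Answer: $\sqrt{2664973} \approx 1632.5$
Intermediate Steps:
$n = -1379608$ ($n = - 8 \left(969 - -171482\right) = - 8 \left(969 + 171482\right) = \left(-8\right) 172451 = -1379608$)
$\sqrt{n + 4044581} = \sqrt{-1379608 + 4044581} = \sqrt{2664973}$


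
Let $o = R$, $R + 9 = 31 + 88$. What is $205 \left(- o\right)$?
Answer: $-22550$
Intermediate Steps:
$R = 110$ ($R = -9 + \left(31 + 88\right) = -9 + 119 = 110$)
$o = 110$
$205 \left(- o\right) = 205 \left(\left(-1\right) 110\right) = 205 \left(-110\right) = -22550$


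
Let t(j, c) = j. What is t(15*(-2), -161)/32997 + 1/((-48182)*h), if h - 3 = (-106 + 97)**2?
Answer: -40483879/44516120712 ≈ -0.00090942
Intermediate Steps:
h = 84 (h = 3 + (-106 + 97)**2 = 3 + (-9)**2 = 3 + 81 = 84)
t(15*(-2), -161)/32997 + 1/((-48182)*h) = (15*(-2))/32997 + 1/(-48182*84) = -30*1/32997 - 1/48182*1/84 = -10/10999 - 1/4047288 = -40483879/44516120712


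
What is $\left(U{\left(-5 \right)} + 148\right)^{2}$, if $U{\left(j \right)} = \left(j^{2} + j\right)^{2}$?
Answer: $300304$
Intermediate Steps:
$U{\left(j \right)} = \left(j + j^{2}\right)^{2}$
$\left(U{\left(-5 \right)} + 148\right)^{2} = \left(\left(-5\right)^{2} \left(1 - 5\right)^{2} + 148\right)^{2} = \left(25 \left(-4\right)^{2} + 148\right)^{2} = \left(25 \cdot 16 + 148\right)^{2} = \left(400 + 148\right)^{2} = 548^{2} = 300304$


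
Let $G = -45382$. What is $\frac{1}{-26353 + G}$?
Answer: $- \frac{1}{71735} \approx -1.394 \cdot 10^{-5}$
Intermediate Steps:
$\frac{1}{-26353 + G} = \frac{1}{-26353 - 45382} = \frac{1}{-71735} = - \frac{1}{71735}$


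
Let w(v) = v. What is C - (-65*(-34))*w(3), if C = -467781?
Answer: -474411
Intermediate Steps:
C - (-65*(-34))*w(3) = -467781 - (-65*(-34))*3 = -467781 - 2210*3 = -467781 - 1*6630 = -467781 - 6630 = -474411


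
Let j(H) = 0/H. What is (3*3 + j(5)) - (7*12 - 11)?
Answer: -64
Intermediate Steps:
j(H) = 0
(3*3 + j(5)) - (7*12 - 11) = (3*3 + 0) - (7*12 - 11) = (9 + 0) - (84 - 11) = 9 - 1*73 = 9 - 73 = -64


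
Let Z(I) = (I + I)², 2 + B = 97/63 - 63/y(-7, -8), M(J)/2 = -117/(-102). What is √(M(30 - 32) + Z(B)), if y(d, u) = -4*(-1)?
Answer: √4833133813/2142 ≈ 32.456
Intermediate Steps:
M(J) = 39/17 (M(J) = 2*(-117/(-102)) = 2*(-117*(-1/102)) = 2*(39/34) = 39/17)
y(d, u) = 4
B = -4085/252 (B = -2 + (97/63 - 63/4) = -2 - 3581/252 = -4085/252 ≈ -16.210)
Z(I) = 4*I² (Z(I) = (2*I)² = 4*I²)
√(M(30 - 32) + Z(B)) = √(39/17 + 4*(-4085/252)²) = √(39/17 + 4*(16687225/63504)) = √(39/17 + 16687225/15876) = √(284301989/269892) = √4833133813/2142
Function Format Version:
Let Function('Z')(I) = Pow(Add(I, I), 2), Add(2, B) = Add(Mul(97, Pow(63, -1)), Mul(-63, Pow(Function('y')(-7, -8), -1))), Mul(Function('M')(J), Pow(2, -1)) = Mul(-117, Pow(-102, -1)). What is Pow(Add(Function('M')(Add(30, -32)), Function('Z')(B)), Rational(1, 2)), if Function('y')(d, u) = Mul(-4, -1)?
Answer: Mul(Rational(1, 2142), Pow(4833133813, Rational(1, 2))) ≈ 32.456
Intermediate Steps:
Function('M')(J) = Rational(39, 17) (Function('M')(J) = Mul(2, Mul(-117, Pow(-102, -1))) = Mul(2, Mul(-117, Rational(-1, 102))) = Mul(2, Rational(39, 34)) = Rational(39, 17))
Function('y')(d, u) = 4
B = Rational(-4085, 252) (B = Add(-2, Add(Mul(97, Pow(63, -1)), Mul(-63, Pow(4, -1)))) = Add(-2, Add(Mul(97, Rational(1, 63)), Mul(-63, Rational(1, 4)))) = Add(-2, Add(Rational(97, 63), Rational(-63, 4))) = Add(-2, Rational(-3581, 252)) = Rational(-4085, 252) ≈ -16.210)
Function('Z')(I) = Mul(4, Pow(I, 2)) (Function('Z')(I) = Pow(Mul(2, I), 2) = Mul(4, Pow(I, 2)))
Pow(Add(Function('M')(Add(30, -32)), Function('Z')(B)), Rational(1, 2)) = Pow(Add(Rational(39, 17), Mul(4, Pow(Rational(-4085, 252), 2))), Rational(1, 2)) = Pow(Add(Rational(39, 17), Mul(4, Rational(16687225, 63504))), Rational(1, 2)) = Pow(Add(Rational(39, 17), Rational(16687225, 15876)), Rational(1, 2)) = Pow(Rational(284301989, 269892), Rational(1, 2)) = Mul(Rational(1, 2142), Pow(4833133813, Rational(1, 2)))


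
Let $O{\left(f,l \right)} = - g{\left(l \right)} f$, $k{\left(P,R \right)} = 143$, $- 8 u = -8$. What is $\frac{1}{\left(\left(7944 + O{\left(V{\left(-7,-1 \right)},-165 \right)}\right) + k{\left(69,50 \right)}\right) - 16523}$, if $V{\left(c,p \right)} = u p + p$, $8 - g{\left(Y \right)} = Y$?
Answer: $- \frac{1}{8090} \approx -0.00012361$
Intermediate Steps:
$u = 1$ ($u = \left(- \frac{1}{8}\right) \left(-8\right) = 1$)
$g{\left(Y \right)} = 8 - Y$
$V{\left(c,p \right)} = 2 p$ ($V{\left(c,p \right)} = 1 p + p = p + p = 2 p$)
$O{\left(f,l \right)} = f \left(-8 + l\right)$ ($O{\left(f,l \right)} = - (8 - l) f = \left(-8 + l\right) f = f \left(-8 + l\right)$)
$\frac{1}{\left(\left(7944 + O{\left(V{\left(-7,-1 \right)},-165 \right)}\right) + k{\left(69,50 \right)}\right) - 16523} = \frac{1}{\left(\left(7944 + 2 \left(-1\right) \left(-8 - 165\right)\right) + 143\right) - 16523} = \frac{1}{\left(\left(7944 - -346\right) + 143\right) - 16523} = \frac{1}{\left(\left(7944 + 346\right) + 143\right) - 16523} = \frac{1}{\left(8290 + 143\right) - 16523} = \frac{1}{8433 - 16523} = \frac{1}{-8090} = - \frac{1}{8090}$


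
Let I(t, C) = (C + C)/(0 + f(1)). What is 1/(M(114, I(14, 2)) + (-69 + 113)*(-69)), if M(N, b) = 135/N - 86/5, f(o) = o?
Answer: -190/579883 ≈ -0.00032765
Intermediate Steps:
I(t, C) = 2*C (I(t, C) = (C + C)/(0 + 1) = (2*C)/1 = (2*C)*1 = 2*C)
M(N, b) = -86/5 + 135/N (M(N, b) = 135/N - 86*1/5 = 135/N - 86/5 = -86/5 + 135/N)
1/(M(114, I(14, 2)) + (-69 + 113)*(-69)) = 1/((-86/5 + 135/114) + (-69 + 113)*(-69)) = 1/((-86/5 + 135*(1/114)) + 44*(-69)) = 1/((-86/5 + 45/38) - 3036) = 1/(-3043/190 - 3036) = 1/(-579883/190) = -190/579883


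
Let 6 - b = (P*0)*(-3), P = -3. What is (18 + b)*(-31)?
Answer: -744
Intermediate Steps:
b = 6 (b = 6 - (-3*0)*(-3) = 6 - 0*(-3) = 6 - 1*0 = 6 + 0 = 6)
(18 + b)*(-31) = (18 + 6)*(-31) = 24*(-31) = -744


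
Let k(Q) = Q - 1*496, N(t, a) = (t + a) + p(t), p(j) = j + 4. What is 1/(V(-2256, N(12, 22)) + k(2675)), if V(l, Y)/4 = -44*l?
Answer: 1/399235 ≈ 2.5048e-6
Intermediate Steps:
p(j) = 4 + j
N(t, a) = 4 + a + 2*t (N(t, a) = (t + a) + (4 + t) = (a + t) + (4 + t) = 4 + a + 2*t)
V(l, Y) = -176*l (V(l, Y) = 4*(-44*l) = -176*l)
k(Q) = -496 + Q (k(Q) = Q - 496 = -496 + Q)
1/(V(-2256, N(12, 22)) + k(2675)) = 1/(-176*(-2256) + (-496 + 2675)) = 1/(397056 + 2179) = 1/399235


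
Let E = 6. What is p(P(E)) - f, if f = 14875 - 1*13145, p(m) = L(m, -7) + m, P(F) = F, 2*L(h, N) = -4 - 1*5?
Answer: -3457/2 ≈ -1728.5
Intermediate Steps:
L(h, N) = -9/2 (L(h, N) = (-4 - 1*5)/2 = (-4 - 5)/2 = (½)*(-9) = -9/2)
p(m) = -9/2 + m
f = 1730 (f = 14875 - 13145 = 1730)
p(P(E)) - f = (-9/2 + 6) - 1*1730 = 3/2 - 1730 = -3457/2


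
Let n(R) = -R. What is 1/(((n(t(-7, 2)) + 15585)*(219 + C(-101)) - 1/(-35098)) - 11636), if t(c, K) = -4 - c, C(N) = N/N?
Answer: 35098/119908947593 ≈ 2.9271e-7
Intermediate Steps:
C(N) = 1
1/(((n(t(-7, 2)) + 15585)*(219 + C(-101)) - 1/(-35098)) - 11636) = 1/(((-(-4 - 1*(-7)) + 15585)*(219 + 1) - 1/(-35098)) - 11636) = 1/(((-(-4 + 7) + 15585)*220 - 1*(-1/35098)) - 11636) = 1/(((-1*3 + 15585)*220 + 1/35098) - 11636) = 1/(((-3 + 15585)*220 + 1/35098) - 11636) = 1/((15582*220 + 1/35098) - 11636) = 1/((3428040 + 1/35098) - 11636) = 1/(120317347921/35098 - 11636) = 1/(119908947593/35098) = 35098/119908947593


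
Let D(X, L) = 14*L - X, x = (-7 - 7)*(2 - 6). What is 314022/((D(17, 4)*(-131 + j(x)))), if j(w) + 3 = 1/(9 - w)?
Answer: -4919678/81887 ≈ -60.079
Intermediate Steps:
x = 56 (x = -14*(-4) = 56)
j(w) = -3 + 1/(9 - w)
D(X, L) = -X + 14*L
314022/((D(17, 4)*(-131 + j(x)))) = 314022/(((-1*17 + 14*4)*(-131 + (26 - 3*56)/(-9 + 56)))) = 314022/(((-17 + 56)*(-131 + (26 - 168)/47))) = 314022/((39*(-131 + (1/47)*(-142)))) = 314022/((39*(-131 - 142/47))) = 314022/((39*(-6299/47))) = 314022/(-245661/47) = 314022*(-47/245661) = -4919678/81887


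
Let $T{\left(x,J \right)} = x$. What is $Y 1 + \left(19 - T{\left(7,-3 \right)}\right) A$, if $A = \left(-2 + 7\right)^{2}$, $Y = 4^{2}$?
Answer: $316$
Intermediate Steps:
$Y = 16$
$A = 25$ ($A = 5^{2} = 25$)
$Y 1 + \left(19 - T{\left(7,-3 \right)}\right) A = 16 \cdot 1 + \left(19 - 7\right) 25 = 16 + \left(19 - 7\right) 25 = 16 + 12 \cdot 25 = 16 + 300 = 316$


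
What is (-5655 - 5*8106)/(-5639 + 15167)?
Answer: -15395/3176 ≈ -4.8473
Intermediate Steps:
(-5655 - 5*8106)/(-5639 + 15167) = (-5655 - 40530)/9528 = -46185*1/9528 = -15395/3176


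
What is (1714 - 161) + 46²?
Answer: 3669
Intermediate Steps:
(1714 - 161) + 46² = 1553 + 2116 = 3669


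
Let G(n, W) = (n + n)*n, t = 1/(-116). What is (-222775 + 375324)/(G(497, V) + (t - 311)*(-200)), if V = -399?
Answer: 4423921/16130372 ≈ 0.27426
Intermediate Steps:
t = -1/116 ≈ -0.0086207
G(n, W) = 2*n² (G(n, W) = (2*n)*n = 2*n²)
(-222775 + 375324)/(G(497, V) + (t - 311)*(-200)) = (-222775 + 375324)/(2*497² + (-1/116 - 311)*(-200)) = 152549/(2*247009 - 36077/116*(-200)) = 152549/(494018 + 1803850/29) = 152549/(16130372/29) = 152549*(29/16130372) = 4423921/16130372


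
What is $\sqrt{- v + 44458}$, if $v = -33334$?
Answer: $4 \sqrt{4862} \approx 278.91$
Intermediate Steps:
$\sqrt{- v + 44458} = \sqrt{\left(-1\right) \left(-33334\right) + 44458} = \sqrt{33334 + 44458} = \sqrt{77792} = 4 \sqrt{4862}$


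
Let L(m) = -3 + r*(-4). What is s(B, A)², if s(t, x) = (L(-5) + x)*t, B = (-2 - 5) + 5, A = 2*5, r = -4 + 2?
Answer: 900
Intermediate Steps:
r = -2
A = 10
B = -2 (B = -7 + 5 = -2)
L(m) = 5 (L(m) = -3 - 2*(-4) = -3 + 8 = 5)
s(t, x) = t*(5 + x) (s(t, x) = (5 + x)*t = t*(5 + x))
s(B, A)² = (-2*(5 + 10))² = (-2*15)² = (-30)² = 900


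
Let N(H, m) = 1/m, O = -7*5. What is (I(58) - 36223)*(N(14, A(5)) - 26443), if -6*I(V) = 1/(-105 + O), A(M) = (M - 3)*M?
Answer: 2681955178617/2800 ≈ 9.5784e+8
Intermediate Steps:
O = -35
A(M) = M*(-3 + M) (A(M) = (-3 + M)*M = M*(-3 + M))
I(V) = 1/840 (I(V) = -1/(6*(-105 - 35)) = -⅙/(-140) = -⅙*(-1/140) = 1/840)
(I(58) - 36223)*(N(14, A(5)) - 26443) = (1/840 - 36223)*(1/(5*(-3 + 5)) - 26443) = -30427319*(1/(5*2) - 26443)/840 = -30427319*(1/10 - 26443)/840 = -30427319*(⅒ - 26443)/840 = -30427319/840*(-264429/10) = 2681955178617/2800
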